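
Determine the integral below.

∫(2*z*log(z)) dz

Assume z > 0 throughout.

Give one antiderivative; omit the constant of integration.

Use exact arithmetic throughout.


Answer: z**2*log(z) - z**2/2.


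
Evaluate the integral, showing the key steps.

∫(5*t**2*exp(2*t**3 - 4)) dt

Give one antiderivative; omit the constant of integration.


Step 1. Substitute u = t**3 - 2, turning ∫(5*t**2*exp(2*t**3 - 4)) dt into ∫(5*exp(2*u)/3) du: now ∫(5*exp(2*u)/3) du.
Step 2. Evaluate the standard form: now 5*exp(2*u)/6.
Step 3. Substitute back u = t**3 - 2: now 5*exp(2*t**3 - 4)/6.
Answer: 5*exp(2*t**3 - 4)/6.


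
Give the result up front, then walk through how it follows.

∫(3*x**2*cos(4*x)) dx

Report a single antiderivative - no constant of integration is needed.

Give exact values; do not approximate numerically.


The answer is 3*x**2*sin(4*x)/4 + 3*x*cos(4*x)/8 - 3*sin(4*x)/32.
Step 1. Integrate ∫(3*x**2*cos(4*x)) dx by parts with u = x**2, dv = (3*cos(4*x)) dx, so v = 3*sin(4*x)/4: now 3*x**2*sin(4*x)/4 + ∫(-3*x*sin(4*x)/2) dx.
Step 2. Integrate ∫(-3*x*sin(4*x)/2) dx by parts with u = x, dv = (-3*sin(4*x)/2) dx, so v = 3*cos(4*x)/8: now 3*x**2*sin(4*x)/4 + 3*x*cos(4*x)/8 + ∫(-3*cos(4*x)/8) dx.
Step 3. Evaluate the standard form: now 3*x**2*sin(4*x)/4 + 3*x*cos(4*x)/8 - 3*sin(4*x)/32.
Answer: 3*x**2*sin(4*x)/4 + 3*x*cos(4*x)/8 - 3*sin(4*x)/32.


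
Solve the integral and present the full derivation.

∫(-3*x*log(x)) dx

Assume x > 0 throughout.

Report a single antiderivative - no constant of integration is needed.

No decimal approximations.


Step 1. Integrate ∫(-3*x*log(x)) dx by parts with u = log(x), dv = (-3*x) dx, so v = -3*x**2/2 [assuming x > 0]: now -3*x**2*log(x)/2 + ∫(3*x/2) dx.
Step 2. Evaluate the standard form: now -3*x**2*log(x)/2 + 3*x**2/4.
Answer: -3*x**2*log(x)/2 + 3*x**2/4.


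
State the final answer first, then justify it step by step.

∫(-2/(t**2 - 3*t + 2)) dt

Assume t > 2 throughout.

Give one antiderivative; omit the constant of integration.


The answer is -2*log(t - 2) + 2*log(t - 1).
Step 1. Decompose ∫(-2/(t**2 - 3*t + 2)) dt by partial fractions, -2/(t**2 - 3*t + 2) = 2/(t - 1) - 2/(t - 2): now ∫(-2/(t - 2)) dt + ∫(2/(t - 1)) dt.
Step 2. Evaluate the standard form [assuming t > 1]: now 2*log(t - 1) + ∫(-2/(t - 2)) dt.
Step 3. Evaluate the standard form [assuming t > 2]: now -2*log(t - 2) + 2*log(t - 1).
Answer: -2*log(t - 2) + 2*log(t - 1).


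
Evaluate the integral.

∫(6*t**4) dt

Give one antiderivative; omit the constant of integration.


Answer: 6*t**5/5.


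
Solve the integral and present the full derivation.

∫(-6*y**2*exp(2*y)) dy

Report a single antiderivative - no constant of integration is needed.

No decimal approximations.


Step 1. Integrate ∫(-6*y**2*exp(2*y)) dy by parts with u = y**2, dv = (-6*exp(2*y)) dy, so v = -3*exp(2*y): now -3*y**2*exp(2*y) + ∫(6*y*exp(2*y)) dy.
Step 2. Integrate ∫(6*y*exp(2*y)) dy by parts with u = y, dv = (6*exp(2*y)) dy, so v = 3*exp(2*y): now -3*y**2*exp(2*y) + 3*y*exp(2*y) + ∫(-3*exp(2*y)) dy.
Step 3. Evaluate the standard form: now -3*y**2*exp(2*y) + 3*y*exp(2*y) - 3*exp(2*y)/2.
Answer: -3*y**2*exp(2*y) + 3*y*exp(2*y) - 3*exp(2*y)/2.


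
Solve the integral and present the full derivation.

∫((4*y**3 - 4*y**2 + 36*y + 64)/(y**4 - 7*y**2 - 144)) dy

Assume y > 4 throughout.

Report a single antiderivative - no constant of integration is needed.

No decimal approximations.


Step 1. Decompose ∫((4*y**3 - 4*y**2 + 36*y + 64)/(y**4 - 7*y**2 - 144)) dy by partial fractions, (4*y**3 - 4*y**2 + 36*y + 64)/(y**4 - 7*y**2 - 144) = -4/(y**2 + 9) + 2/(y + 4) + 2/(y - 4): now ∫(2/(y - 4)) dy + ∫(2/(y + 4)) dy + ∫(-4/(y**2 + 9)) dy.
Step 2. Evaluate the standard form [assuming y > 4]: now 2*log(y - 4) + ∫(2/(y + 4)) dy + ∫(-4/(y**2 + 9)) dy.
Step 3. Evaluate the standard form [assuming y > -4]: now 2*log(y - 4) + 2*log(y + 4) + ∫(-4/(y**2 + 9)) dy.
Step 4. Evaluate the standard form: now 2*log(y - 4) + 2*log(y + 4) - 4*atan(y/3)/3.
Answer: 2*log(y - 4) + 2*log(y + 4) - 4*atan(y/3)/3.


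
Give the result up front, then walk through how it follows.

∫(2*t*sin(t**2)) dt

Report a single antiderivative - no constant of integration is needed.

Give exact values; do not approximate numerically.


The answer is -cos(t**2).
Step 1. Substitute u = t**2, turning ∫(2*t*sin(t**2)) dt into ∫(sin(u)) du: now ∫(sin(u)) du.
Step 2. Evaluate the standard form: now -cos(u).
Step 3. Substitute back u = t**2: now -cos(t**2).
Answer: -cos(t**2).


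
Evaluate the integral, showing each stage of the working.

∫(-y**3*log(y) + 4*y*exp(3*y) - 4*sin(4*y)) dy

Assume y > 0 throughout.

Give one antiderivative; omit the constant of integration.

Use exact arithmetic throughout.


Step 1. Rewrite: now ∫(4*y*exp(3*y)) dy + ∫(-y**3*log(y)) dy + ∫(-4*sin(4*y)) dy.
Step 2. Integrate ∫(-y**3*log(y)) dy by parts with u = log(y), dv = (-y**3) dy, so v = -y**4/4 [assuming y > 0]: now -y**4*log(y)/4 + ∫(y**3/4) dy + ∫(4*y*exp(3*y)) dy + ∫(-4*sin(4*y)) dy.
Step 3. Evaluate the standard form: now -y**4*log(y)/4 + y**4/16 + ∫(4*y*exp(3*y)) dy + ∫(-4*sin(4*y)) dy.
Step 4. Integrate ∫(4*y*exp(3*y)) dy by parts with u = y, dv = (4*exp(3*y)) dy, so v = 4*exp(3*y)/3: now -y**4*log(y)/4 + y**4/16 + 4*y*exp(3*y)/3 + ∫(-4*exp(3*y)/3) dy + ∫(-4*sin(4*y)) dy.
Step 5. Evaluate the standard form: now -y**4*log(y)/4 + y**4/16 + 4*y*exp(3*y)/3 - 4*exp(3*y)/9 + ∫(-4*sin(4*y)) dy.
Step 6. Evaluate the standard form: now -y**4*log(y)/4 + y**4/16 + 4*y*exp(3*y)/3 - 4*exp(3*y)/9 + cos(4*y).
Answer: -y**4*log(y)/4 + y**4/16 + 4*y*exp(3*y)/3 - 4*exp(3*y)/9 + cos(4*y).


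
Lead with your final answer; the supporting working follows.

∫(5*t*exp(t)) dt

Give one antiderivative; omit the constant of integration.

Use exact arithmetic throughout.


The answer is 5*t*exp(t) - 5*exp(t).
Step 1. Integrate ∫(5*t*exp(t)) dt by parts with u = t, dv = (5*exp(t)) dt, so v = 5*exp(t): now 5*t*exp(t) + ∫(-5*exp(t)) dt.
Step 2. Evaluate the standard form: now 5*t*exp(t) - 5*exp(t).
Answer: 5*t*exp(t) - 5*exp(t).


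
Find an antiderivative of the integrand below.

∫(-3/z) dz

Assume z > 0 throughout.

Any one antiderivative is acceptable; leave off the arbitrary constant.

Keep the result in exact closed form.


Answer: -3*log(z).


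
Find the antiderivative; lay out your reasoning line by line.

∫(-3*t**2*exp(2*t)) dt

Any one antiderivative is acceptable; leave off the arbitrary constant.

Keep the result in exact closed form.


Step 1. Integrate ∫(-3*t**2*exp(2*t)) dt by parts with u = t**2, dv = (-3*exp(2*t)) dt, so v = -3*exp(2*t)/2: now -3*t**2*exp(2*t)/2 + ∫(3*t*exp(2*t)) dt.
Step 2. Integrate ∫(3*t*exp(2*t)) dt by parts with u = t, dv = (3*exp(2*t)) dt, so v = 3*exp(2*t)/2: now -3*t**2*exp(2*t)/2 + 3*t*exp(2*t)/2 + ∫(-3*exp(2*t)/2) dt.
Step 3. Evaluate the standard form: now -3*t**2*exp(2*t)/2 + 3*t*exp(2*t)/2 - 3*exp(2*t)/4.
Answer: -3*t**2*exp(2*t)/2 + 3*t*exp(2*t)/2 - 3*exp(2*t)/4.


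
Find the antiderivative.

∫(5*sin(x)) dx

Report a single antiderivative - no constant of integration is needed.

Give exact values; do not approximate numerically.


Answer: -5*cos(x).


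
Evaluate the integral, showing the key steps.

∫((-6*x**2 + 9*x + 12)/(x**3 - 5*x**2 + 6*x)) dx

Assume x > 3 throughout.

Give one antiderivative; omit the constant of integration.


Step 1. Decompose ∫((-6*x**2 + 9*x + 12)/(x**3 - 5*x**2 + 6*x)) dx by partial fractions, (-6*x**2 + 9*x + 12)/(x**3 - 5*x**2 + 6*x) = -3/(x - 2) - 5/(x - 3) + 2/x: now ∫(2/x) dx + ∫(-5/(x - 3)) dx + ∫(-3/(x - 2)) dx.
Step 2. Evaluate the standard form [assuming x > 2]: now -3*log(x - 2) + ∫(2/x) dx + ∫(-5/(x - 3)) dx.
Step 3. Evaluate the standard form [assuming x > 0]: now 2*log(x) - 3*log(x - 2) + ∫(-5/(x - 3)) dx.
Step 4. Evaluate the standard form [assuming x > 3]: now 2*log(x) - 5*log(x - 3) - 3*log(x - 2).
Answer: 2*log(x) - 5*log(x - 3) - 3*log(x - 2).


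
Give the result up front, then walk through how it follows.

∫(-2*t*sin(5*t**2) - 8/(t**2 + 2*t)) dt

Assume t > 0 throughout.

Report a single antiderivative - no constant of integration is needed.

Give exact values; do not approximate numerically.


The answer is -4*log(t) + 4*log(t + 2) + cos(5*t**2)/5.
Step 1. Rewrite: now ∫(-2*t*sin(5*t**2)) dt + ∫(-8/(t**2 + 2*t)) dt.
Step 2. Substitute u = t**2, turning ∫(-2*t*sin(5*t**2)) dt into ∫(-sin(5*u)) du: now ∫(-8/(t**2 + 2*t)) dt + ∫(-sin(5*u)) du.
Step 3. Evaluate the standard form: now cos(5*u)/5 + ∫(-8/(t**2 + 2*t)) dt.
Step 4. Substitute back u = t**2: now cos(5*t**2)/5 + ∫(-8/(t**2 + 2*t)) dt.
Step 5. Decompose ∫(-8/(t**2 + 2*t)) dt by partial fractions, -8/(t**2 + 2*t) = 4/(t + 2) - 4/t: now cos(5*t**2)/5 + ∫(-4/t) dt + ∫(4/(t + 2)) dt.
Step 6. Evaluate the standard form [assuming t > 0]: now -4*log(t) + cos(5*t**2)/5 + ∫(4/(t + 2)) dt.
Step 7. Evaluate the standard form [assuming t > -2]: now -4*log(t) + 4*log(t + 2) + cos(5*t**2)/5.
Answer: -4*log(t) + 4*log(t + 2) + cos(5*t**2)/5.


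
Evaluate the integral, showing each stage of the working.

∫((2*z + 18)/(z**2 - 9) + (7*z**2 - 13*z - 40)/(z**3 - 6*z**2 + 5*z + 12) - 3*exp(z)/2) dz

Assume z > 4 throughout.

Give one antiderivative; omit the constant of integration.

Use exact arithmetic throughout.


Step 1. Rewrite: now ∫((2*z + 18)/(z**2 - 9)) dz + ∫((7*z**2 - 13*z - 40)/(z**3 - 6*z**2 + 5*z + 12)) dz + ∫(-3*exp(z)/2) dz.
Step 2. Decompose ∫((7*z**2 - 13*z - 40)/(z**3 - 6*z**2 + 5*z + 12)) dz by partial fractions, (7*z**2 - 13*z - 40)/(z**3 - 6*z**2 + 5*z + 12) = -1/(z + 1) + 4/(z - 3) + 4/(z - 4): now ∫((2*z + 18)/(z**2 - 9)) dz + ∫(4/(z - 4)) dz + ∫(4/(z - 3)) dz + ∫(-1/(z + 1)) dz + ∫(-3*exp(z)/2) dz.
Step 3. Evaluate the standard form [assuming z > 3]: now 4*log(z - 3) + ∫((2*z + 18)/(z**2 - 9)) dz + ∫(4/(z - 4)) dz + ∫(-1/(z + 1)) dz + ∫(-3*exp(z)/2) dz.
Step 4. Evaluate the standard form [assuming z > 4]: now 4*log(z - 4) + 4*log(z - 3) + ∫((2*z + 18)/(z**2 - 9)) dz + ∫(-1/(z + 1)) dz + ∫(-3*exp(z)/2) dz.
Step 5. Evaluate the standard form [assuming z > -1]: now 4*log(z - 4) + 4*log(z - 3) - log(z + 1) + ∫((2*z + 18)/(z**2 - 9)) dz + ∫(-3*exp(z)/2) dz.
Step 6. Evaluate the standard form: now -3*exp(z)/2 + 4*log(z - 4) + 4*log(z - 3) - log(z + 1) + ∫((2*z + 18)/(z**2 - 9)) dz.
Step 7. Decompose ∫((2*z + 18)/(z**2 - 9)) dz by partial fractions, (2*z + 18)/(z**2 - 9) = -2/(z + 3) + 4/(z - 3): now -3*exp(z)/2 + 4*log(z - 4) + 4*log(z - 3) - log(z + 1) + ∫(4/(z - 3)) dz + ∫(-2/(z + 3)) dz.
Step 8. Evaluate the standard form [assuming z > 3]: now -3*exp(z)/2 + 4*log(z - 4) + 8*log(z - 3) - log(z + 1) + ∫(-2/(z + 3)) dz.
Step 9. Evaluate the standard form [assuming z > -3]: now -3*exp(z)/2 + 4*log(z - 4) + 8*log(z - 3) - log(z + 1) - 2*log(z + 3).
Answer: -3*exp(z)/2 + 4*log(z - 4) + 8*log(z - 3) - log(z + 1) - 2*log(z + 3).


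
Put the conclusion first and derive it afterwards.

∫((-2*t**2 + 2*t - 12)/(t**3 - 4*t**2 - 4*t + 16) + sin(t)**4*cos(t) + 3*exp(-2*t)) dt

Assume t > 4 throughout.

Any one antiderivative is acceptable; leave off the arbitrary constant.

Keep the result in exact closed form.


The answer is -3*log(t - 4) + 2*log(t - 2) - log(t + 2) + sin(t)**5/5 - 3*exp(-2*t)/2.
Step 1. Rewrite: now ∫((-2*t**2 + 2*t - 12)/(t**3 - 4*t**2 - 4*t + 16)) dt + ∫(sin(t)**4*cos(t)) dt + ∫(3*exp(-2*t)) dt.
Step 2. Evaluate the standard form: now ∫((-2*t**2 + 2*t - 12)/(t**3 - 4*t**2 - 4*t + 16)) dt + ∫(sin(t)**4*cos(t)) dt - 3*exp(-2*t)/2.
Step 3. Substitute u = sin(t), turning ∫(sin(t)**4*cos(t)) dt into ∫(u**4) du: now ∫(u**4) du + ∫((-2*t**2 + 2*t - 12)/(t**3 - 4*t**2 - 4*t + 16)) dt - 3*exp(-2*t)/2.
Step 4. Evaluate the standard form: now u**5/5 + ∫((-2*t**2 + 2*t - 12)/(t**3 - 4*t**2 - 4*t + 16)) dt - 3*exp(-2*t)/2.
Step 5. Substitute back u = sin(t): now sin(t)**5/5 + ∫((-2*t**2 + 2*t - 12)/(t**3 - 4*t**2 - 4*t + 16)) dt - 3*exp(-2*t)/2.
Step 6. Decompose ∫((-2*t**2 + 2*t - 12)/(t**3 - 4*t**2 - 4*t + 16)) dt by partial fractions, (-2*t**2 + 2*t - 12)/(t**3 - 4*t**2 - 4*t + 16) = -1/(t + 2) + 2/(t - 2) - 3/(t - 4): now sin(t)**5/5 + ∫(-3/(t - 4)) dt + ∫(2/(t - 2)) dt + ∫(-1/(t + 2)) dt - 3*exp(-2*t)/2.
Step 7. Evaluate the standard form [assuming t > -2]: now -log(t + 2) + sin(t)**5/5 + ∫(-3/(t - 4)) dt + ∫(2/(t - 2)) dt - 3*exp(-2*t)/2.
Step 8. Evaluate the standard form [assuming t > 2]: now 2*log(t - 2) - log(t + 2) + sin(t)**5/5 + ∫(-3/(t - 4)) dt - 3*exp(-2*t)/2.
Step 9. Evaluate the standard form [assuming t > 4]: now -3*log(t - 4) + 2*log(t - 2) - log(t + 2) + sin(t)**5/5 - 3*exp(-2*t)/2.
Answer: -3*log(t - 4) + 2*log(t - 2) - log(t + 2) + sin(t)**5/5 - 3*exp(-2*t)/2.


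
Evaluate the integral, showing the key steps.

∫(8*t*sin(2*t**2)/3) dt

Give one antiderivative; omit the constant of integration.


Step 1. Substitute u = t**2, turning ∫(8*t*sin(2*t**2)/3) dt into ∫(4*sin(2*u)/3) du: now ∫(4*sin(2*u)/3) du.
Step 2. Evaluate the standard form: now -2*cos(2*u)/3.
Step 3. Substitute back u = t**2: now -2*cos(2*t**2)/3.
Answer: -2*cos(2*t**2)/3.


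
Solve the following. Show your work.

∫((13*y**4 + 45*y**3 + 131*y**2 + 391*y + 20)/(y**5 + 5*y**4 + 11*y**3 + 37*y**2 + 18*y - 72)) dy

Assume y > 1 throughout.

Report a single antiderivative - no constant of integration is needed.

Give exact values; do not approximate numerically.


Step 1. Decompose ∫((13*y**4 + 45*y**3 + 131*y**2 + 391*y + 20)/(y**5 + 5*y**4 + 11*y**3 + 37*y**2 + 18*y - 72)) dy by partial fractions, (13*y**4 + 45*y**3 + 131*y**2 + 391*y + 20)/(y**5 + 5*y**4 + 11*y**3 + 37*y**2 + 18*y - 72) = 2/(y**2 + 9) + 4/(y + 4) + 5/(y + 2) + 4/(y - 1): now ∫(4/(y - 1)) dy + ∫(5/(y + 2)) dy + ∫(4/(y + 4)) dy + ∫(2/(y**2 + 9)) dy.
Step 2. Evaluate the standard form [assuming y > -4]: now 4*log(y + 4) + ∫(4/(y - 1)) dy + ∫(5/(y + 2)) dy + ∫(2/(y**2 + 9)) dy.
Step 3. Evaluate the standard form [assuming y > -2]: now 5*log(y + 2) + 4*log(y + 4) + ∫(4/(y - 1)) dy + ∫(2/(y**2 + 9)) dy.
Step 4. Evaluate the standard form [assuming y > 1]: now 4*log(y - 1) + 5*log(y + 2) + 4*log(y + 4) + ∫(2/(y**2 + 9)) dy.
Step 5. Evaluate the standard form: now 4*log(y - 1) + 5*log(y + 2) + 4*log(y + 4) + 2*atan(y/3)/3.
Answer: 4*log(y - 1) + 5*log(y + 2) + 4*log(y + 4) + 2*atan(y/3)/3.


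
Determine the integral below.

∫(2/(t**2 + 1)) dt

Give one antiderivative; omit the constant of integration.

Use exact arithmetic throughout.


Answer: 2*atan(t).


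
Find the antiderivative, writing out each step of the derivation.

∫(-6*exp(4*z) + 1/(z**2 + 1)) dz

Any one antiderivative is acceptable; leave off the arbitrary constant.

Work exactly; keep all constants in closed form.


Step 1. Rewrite: now ∫(1/(z**2 + 1)) dz + ∫(-6*exp(4*z)) dz.
Step 2. Evaluate the standard form: now atan(z) + ∫(-6*exp(4*z)) dz.
Step 3. Evaluate the standard form: now -3*exp(4*z)/2 + atan(z).
Answer: -3*exp(4*z)/2 + atan(z).


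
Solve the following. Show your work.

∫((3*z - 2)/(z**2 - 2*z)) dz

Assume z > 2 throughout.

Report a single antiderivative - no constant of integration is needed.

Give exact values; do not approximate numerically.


Step 1. Decompose ∫((3*z - 2)/(z**2 - 2*z)) dz by partial fractions, (3*z - 2)/(z**2 - 2*z) = 2/(z - 2) + 1/z: now ∫(1/z) dz + ∫(2/(z - 2)) dz.
Step 2. Evaluate the standard form [assuming z > 2]: now 2*log(z - 2) + ∫(1/z) dz.
Step 3. Evaluate the standard form [assuming z > 0]: now log(z) + 2*log(z - 2).
Answer: log(z) + 2*log(z - 2).


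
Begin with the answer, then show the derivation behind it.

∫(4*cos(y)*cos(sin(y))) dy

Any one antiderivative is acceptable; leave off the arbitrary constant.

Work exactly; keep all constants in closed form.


The answer is 4*sin(sin(y)).
Step 1. Substitute u = sin(y), turning ∫(4*cos(y)*cos(sin(y))) dy into ∫(4*cos(u)) du: now ∫(4*cos(u)) du.
Step 2. Evaluate the standard form: now 4*sin(u).
Step 3. Substitute back u = sin(y): now 4*sin(sin(y)).
Answer: 4*sin(sin(y)).


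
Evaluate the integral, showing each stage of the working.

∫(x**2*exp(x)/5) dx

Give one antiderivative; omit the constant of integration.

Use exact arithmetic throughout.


Step 1. Integrate ∫(x**2*exp(x)/5) dx by parts with u = x**2, dv = (exp(x)/5) dx, so v = exp(x)/5: now x**2*exp(x)/5 + ∫(-2*x*exp(x)/5) dx.
Step 2. Integrate ∫(-2*x*exp(x)/5) dx by parts with u = x, dv = (-2*exp(x)/5) dx, so v = -2*exp(x)/5: now x**2*exp(x)/5 - 2*x*exp(x)/5 + ∫(2*exp(x)/5) dx.
Step 3. Evaluate the standard form: now x**2*exp(x)/5 - 2*x*exp(x)/5 + 2*exp(x)/5.
Answer: x**2*exp(x)/5 - 2*x*exp(x)/5 + 2*exp(x)/5.


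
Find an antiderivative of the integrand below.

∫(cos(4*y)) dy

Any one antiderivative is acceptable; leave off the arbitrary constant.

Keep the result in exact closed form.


Answer: sin(4*y)/4.


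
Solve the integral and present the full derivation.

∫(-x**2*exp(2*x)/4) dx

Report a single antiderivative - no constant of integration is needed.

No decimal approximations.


Step 1. Integrate ∫(-x**2*exp(2*x)/4) dx by parts with u = x**2, dv = (-exp(2*x)/4) dx, so v = -exp(2*x)/8: now -x**2*exp(2*x)/8 + ∫(x*exp(2*x)/4) dx.
Step 2. Integrate ∫(x*exp(2*x)/4) dx by parts with u = x, dv = (exp(2*x)/4) dx, so v = exp(2*x)/8: now -x**2*exp(2*x)/8 + x*exp(2*x)/8 + ∫(-exp(2*x)/8) dx.
Step 3. Evaluate the standard form: now -x**2*exp(2*x)/8 + x*exp(2*x)/8 - exp(2*x)/16.
Answer: -x**2*exp(2*x)/8 + x*exp(2*x)/8 - exp(2*x)/16.


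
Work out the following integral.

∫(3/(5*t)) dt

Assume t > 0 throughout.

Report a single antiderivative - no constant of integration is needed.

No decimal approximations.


Answer: 3*log(t)/5.


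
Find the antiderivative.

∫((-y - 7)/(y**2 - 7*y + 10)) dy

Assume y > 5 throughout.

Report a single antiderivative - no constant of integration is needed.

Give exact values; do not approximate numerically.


Answer: -4*log(y - 5) + 3*log(y - 2).


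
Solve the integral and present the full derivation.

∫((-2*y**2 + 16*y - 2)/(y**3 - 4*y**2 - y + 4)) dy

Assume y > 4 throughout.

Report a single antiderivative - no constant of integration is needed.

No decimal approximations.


Step 1. Decompose ∫((-2*y**2 + 16*y - 2)/(y**3 - 4*y**2 - y + 4)) dy by partial fractions, (-2*y**2 + 16*y - 2)/(y**3 - 4*y**2 - y + 4) = -2/(y + 1) - 2/(y - 1) + 2/(y - 4): now ∫(2/(y - 4)) dy + ∫(-2/(y - 1)) dy + ∫(-2/(y + 1)) dy.
Step 2. Evaluate the standard form [assuming y > 4]: now 2*log(y - 4) + ∫(-2/(y - 1)) dy + ∫(-2/(y + 1)) dy.
Step 3. Evaluate the standard form [assuming y > -1]: now 2*log(y - 4) - 2*log(y + 1) + ∫(-2/(y - 1)) dy.
Step 4. Evaluate the standard form [assuming y > 1]: now 2*log(y - 4) - 2*log(y - 1) - 2*log(y + 1).
Answer: 2*log(y - 4) - 2*log(y - 1) - 2*log(y + 1).


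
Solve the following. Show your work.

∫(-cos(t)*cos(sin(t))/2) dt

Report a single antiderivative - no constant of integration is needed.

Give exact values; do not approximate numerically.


Step 1. Substitute u = sin(t), turning ∫(-cos(t)*cos(sin(t))/2) dt into ∫(-cos(u)/2) du: now ∫(-cos(u)/2) du.
Step 2. Evaluate the standard form: now -sin(u)/2.
Step 3. Substitute back u = sin(t): now -sin(sin(t))/2.
Answer: -sin(sin(t))/2.


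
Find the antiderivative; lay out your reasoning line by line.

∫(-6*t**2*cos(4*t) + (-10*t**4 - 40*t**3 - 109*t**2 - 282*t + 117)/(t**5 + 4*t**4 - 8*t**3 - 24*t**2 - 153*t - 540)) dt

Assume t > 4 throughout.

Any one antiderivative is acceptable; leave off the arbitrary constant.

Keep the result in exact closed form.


Step 1. Rewrite: now ∫(-6*t**2*cos(4*t)) dt + ∫((-10*t**4 - 40*t**3 - 109*t**2 - 282*t + 117)/(t**5 + 4*t**4 - 8*t**3 - 24*t**2 - 153*t - 540)) dt.
Step 2. Decompose ∫((-10*t**4 - 40*t**3 - 109*t**2 - 282*t + 117)/(t**5 + 4*t**4 - 8*t**3 - 24*t**2 - 153*t - 540)) dt by partial fractions, (-10*t**4 - 40*t**3 - 109*t**2 - 282*t + 117)/(t**5 + 4*t**4 - 8*t**3 - 24*t**2 - 153*t - 540) = -3/(t**2 + 9) - 4/(t + 5) - 1/(t + 3) - 5/(t - 4): now ∫(-6*t**2*cos(4*t)) dt + ∫(-5/(t - 4)) dt + ∫(-1/(t + 3)) dt + ∫(-4/(t + 5)) dt + ∫(-3/(t**2 + 9)) dt.
Step 3. Evaluate the standard form [assuming t > -5]: now -4*log(t + 5) + ∫(-6*t**2*cos(4*t)) dt + ∫(-5/(t - 4)) dt + ∫(-1/(t + 3)) dt + ∫(-3/(t**2 + 9)) dt.
Step 4. Evaluate the standard form [assuming t > -3]: now -log(t + 3) - 4*log(t + 5) + ∫(-6*t**2*cos(4*t)) dt + ∫(-5/(t - 4)) dt + ∫(-3/(t**2 + 9)) dt.
Step 5. Evaluate the standard form [assuming t > 4]: now -5*log(t - 4) - log(t + 3) - 4*log(t + 5) + ∫(-6*t**2*cos(4*t)) dt + ∫(-3/(t**2 + 9)) dt.
Step 6. Evaluate the standard form: now -5*log(t - 4) - log(t + 3) - 4*log(t + 5) - atan(t/3) + ∫(-6*t**2*cos(4*t)) dt.
Step 7. Integrate ∫(-6*t**2*cos(4*t)) dt by parts with u = t**2, dv = (-6*cos(4*t)) dt, so v = -3*sin(4*t)/2: now -3*t**2*sin(4*t)/2 - 5*log(t - 4) - log(t + 3) - 4*log(t + 5) - atan(t/3) + ∫(3*t*sin(4*t)) dt.
Step 8. Integrate ∫(3*t*sin(4*t)) dt by parts with u = t, dv = (3*sin(4*t)) dt, so v = -3*cos(4*t)/4: now -3*t**2*sin(4*t)/2 - 3*t*cos(4*t)/4 - 5*log(t - 4) - log(t + 3) - 4*log(t + 5) - atan(t/3) + ∫(3*cos(4*t)/4) dt.
Step 9. Evaluate the standard form: now -3*t**2*sin(4*t)/2 - 3*t*cos(4*t)/4 - 5*log(t - 4) - log(t + 3) - 4*log(t + 5) + 3*sin(4*t)/16 - atan(t/3).
Answer: -3*t**2*sin(4*t)/2 - 3*t*cos(4*t)/4 - 5*log(t - 4) - log(t + 3) - 4*log(t + 5) + 3*sin(4*t)/16 - atan(t/3).


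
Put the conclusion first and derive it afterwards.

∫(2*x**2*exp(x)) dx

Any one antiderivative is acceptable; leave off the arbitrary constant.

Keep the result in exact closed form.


The answer is 2*x**2*exp(x) - 4*x*exp(x) + 4*exp(x).
Step 1. Integrate ∫(2*x**2*exp(x)) dx by parts with u = x**2, dv = (2*exp(x)) dx, so v = 2*exp(x): now 2*x**2*exp(x) + ∫(-4*x*exp(x)) dx.
Step 2. Integrate ∫(-4*x*exp(x)) dx by parts with u = x, dv = (-4*exp(x)) dx, so v = -4*exp(x): now 2*x**2*exp(x) - 4*x*exp(x) + ∫(4*exp(x)) dx.
Step 3. Evaluate the standard form: now 2*x**2*exp(x) - 4*x*exp(x) + 4*exp(x).
Answer: 2*x**2*exp(x) - 4*x*exp(x) + 4*exp(x).


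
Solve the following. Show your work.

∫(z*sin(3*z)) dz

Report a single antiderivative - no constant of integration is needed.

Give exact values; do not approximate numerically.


Step 1. Integrate ∫(z*sin(3*z)) dz by parts with u = z, dv = (sin(3*z)) dz, so v = -cos(3*z)/3: now -z*cos(3*z)/3 + ∫(cos(3*z)/3) dz.
Step 2. Evaluate the standard form: now -z*cos(3*z)/3 + sin(3*z)/9.
Answer: -z*cos(3*z)/3 + sin(3*z)/9.


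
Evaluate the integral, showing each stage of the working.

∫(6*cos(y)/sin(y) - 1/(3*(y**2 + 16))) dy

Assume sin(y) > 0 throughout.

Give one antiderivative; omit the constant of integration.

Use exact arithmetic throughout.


Step 1. Rewrite: now ∫(6*cos(y)/sin(y)) dy + ∫(-1/(3*(y**2 + 16))) dy.
Step 2. Evaluate the standard form: now -atan(y/4)/12 + ∫(6*cos(y)/sin(y)) dy.
Step 3. Substitute u = sin(y), turning ∫(6*cos(y)/sin(y)) dy into ∫(6/u) du: now -atan(y/4)/12 + ∫(6/u) du.
Step 4. Evaluate the standard form [assuming u > 0]: now 6*log(u) - atan(y/4)/12.
Step 5. Substitute back u = sin(y): now 6*log(sin(y)) - atan(y/4)/12.
Answer: 6*log(sin(y)) - atan(y/4)/12.


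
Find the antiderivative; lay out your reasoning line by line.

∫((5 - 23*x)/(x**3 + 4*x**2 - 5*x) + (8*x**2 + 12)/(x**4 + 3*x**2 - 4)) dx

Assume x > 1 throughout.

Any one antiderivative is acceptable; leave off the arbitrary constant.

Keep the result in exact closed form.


Step 1. Rewrite: now ∫((5 - 23*x)/(x**3 + 4*x**2 - 5*x)) dx + ∫((8*x**2 + 12)/(x**4 + 3*x**2 - 4)) dx.
Step 2. Decompose ∫((5 - 23*x)/(x**3 + 4*x**2 - 5*x)) dx by partial fractions, (5 - 23*x)/(x**3 + 4*x**2 - 5*x) = 4/(x + 5) - 3/(x - 1) - 1/x: now ∫(-1/x) dx + ∫((8*x**2 + 12)/(x**4 + 3*x**2 - 4)) dx + ∫(-3/(x - 1)) dx + ∫(4/(x + 5)) dx.
Step 3. Evaluate the standard form [assuming x > 0]: now -log(x) + ∫((8*x**2 + 12)/(x**4 + 3*x**2 - 4)) dx + ∫(-3/(x - 1)) dx + ∫(4/(x + 5)) dx.
Step 4. Evaluate the standard form [assuming x > 1]: now -log(x) - 3*log(x - 1) + ∫((8*x**2 + 12)/(x**4 + 3*x**2 - 4)) dx + ∫(4/(x + 5)) dx.
Step 5. Evaluate the standard form [assuming x > -5]: now -log(x) - 3*log(x - 1) + 4*log(x + 5) + ∫((8*x**2 + 12)/(x**4 + 3*x**2 - 4)) dx.
Step 6. Decompose ∫((8*x**2 + 12)/(x**4 + 3*x**2 - 4)) dx by partial fractions, (8*x**2 + 12)/(x**4 + 3*x**2 - 4) = 4/(x**2 + 4) - 2/(x + 1) + 2/(x - 1): now -log(x) - 3*log(x - 1) + 4*log(x + 5) + ∫(2/(x - 1)) dx + ∫(-2/(x + 1)) dx + ∫(4/(x**2 + 4)) dx.
Step 7. Evaluate the standard form [assuming x > -1]: now -log(x) - 3*log(x - 1) - 2*log(x + 1) + 4*log(x + 5) + ∫(2/(x - 1)) dx + ∫(4/(x**2 + 4)) dx.
Step 8. Evaluate the standard form [assuming x > 1]: now -log(x) - log(x - 1) - 2*log(x + 1) + 4*log(x + 5) + ∫(4/(x**2 + 4)) dx.
Step 9. Evaluate the standard form: now -log(x) - log(x - 1) - 2*log(x + 1) + 4*log(x + 5) + 2*atan(x/2).
Answer: -log(x) - log(x - 1) - 2*log(x + 1) + 4*log(x + 5) + 2*atan(x/2).


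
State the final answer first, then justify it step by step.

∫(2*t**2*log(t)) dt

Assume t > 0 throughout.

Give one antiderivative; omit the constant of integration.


The answer is 2*t**3*log(t)/3 - 2*t**3/9.
Step 1. Integrate ∫(2*t**2*log(t)) dt by parts with u = log(t), dv = (2*t**2) dt, so v = 2*t**3/3 [assuming t > 0]: now 2*t**3*log(t)/3 + ∫(-2*t**2/3) dt.
Step 2. Evaluate the standard form: now 2*t**3*log(t)/3 - 2*t**3/9.
Answer: 2*t**3*log(t)/3 - 2*t**3/9.


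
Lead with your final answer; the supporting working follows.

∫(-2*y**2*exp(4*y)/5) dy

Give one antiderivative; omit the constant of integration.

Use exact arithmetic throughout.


The answer is -y**2*exp(4*y)/10 + y*exp(4*y)/20 - exp(4*y)/80.
Step 1. Integrate ∫(-2*y**2*exp(4*y)/5) dy by parts with u = y**2, dv = (-2*exp(4*y)/5) dy, so v = -exp(4*y)/10: now -y**2*exp(4*y)/10 + ∫(y*exp(4*y)/5) dy.
Step 2. Integrate ∫(y*exp(4*y)/5) dy by parts with u = y, dv = (exp(4*y)/5) dy, so v = exp(4*y)/20: now -y**2*exp(4*y)/10 + y*exp(4*y)/20 + ∫(-exp(4*y)/20) dy.
Step 3. Evaluate the standard form: now -y**2*exp(4*y)/10 + y*exp(4*y)/20 - exp(4*y)/80.
Answer: -y**2*exp(4*y)/10 + y*exp(4*y)/20 - exp(4*y)/80.


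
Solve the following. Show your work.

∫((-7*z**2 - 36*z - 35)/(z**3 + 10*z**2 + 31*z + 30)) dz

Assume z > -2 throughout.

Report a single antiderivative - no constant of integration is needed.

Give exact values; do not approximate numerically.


Step 1. Decompose ∫((-7*z**2 - 36*z - 35)/(z**3 + 10*z**2 + 31*z + 30)) dz by partial fractions, (-7*z**2 - 36*z - 35)/(z**3 + 10*z**2 + 31*z + 30) = -5/(z + 5) - 5/(z + 3) + 3/(z + 2): now ∫(3/(z + 2)) dz + ∫(-5/(z + 3)) dz + ∫(-5/(z + 5)) dz.
Step 2. Evaluate the standard form [assuming z > -3]: now -5*log(z + 3) + ∫(3/(z + 2)) dz + ∫(-5/(z + 5)) dz.
Step 3. Evaluate the standard form [assuming z > -5]: now -5*log(z + 3) - 5*log(z + 5) + ∫(3/(z + 2)) dz.
Step 4. Evaluate the standard form [assuming z > -2]: now 3*log(z + 2) - 5*log(z + 3) - 5*log(z + 5).
Answer: 3*log(z + 2) - 5*log(z + 3) - 5*log(z + 5).


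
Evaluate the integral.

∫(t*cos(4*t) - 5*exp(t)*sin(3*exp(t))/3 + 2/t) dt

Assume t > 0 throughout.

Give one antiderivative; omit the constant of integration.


Answer: t*sin(4*t)/4 + 2*log(t) + cos(4*t)/16 + 5*cos(3*exp(t))/9.


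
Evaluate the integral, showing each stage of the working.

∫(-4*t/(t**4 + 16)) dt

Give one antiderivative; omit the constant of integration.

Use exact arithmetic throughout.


Step 1. Substitute u = t**2, turning ∫(-4*t/(t**4 + 16)) dt into ∫(-2/(u**2 + 16)) du: now ∫(-2/(u**2 + 16)) du.
Step 2. Evaluate the standard form: now -atan(u/4)/2.
Step 3. Substitute back u = t**2: now -atan(t**2/4)/2.
Answer: -atan(t**2/4)/2.


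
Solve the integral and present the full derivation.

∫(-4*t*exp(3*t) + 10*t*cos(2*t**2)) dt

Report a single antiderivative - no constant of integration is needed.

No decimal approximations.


Step 1. Rewrite: now ∫(-4*t*exp(3*t)) dt + ∫(10*t*cos(2*t**2)) dt.
Step 2. Substitute u = t**2, turning ∫(10*t*cos(2*t**2)) dt into ∫(5*cos(2*u)) du: now ∫(-4*t*exp(3*t)) dt + ∫(5*cos(2*u)) du.
Step 3. Evaluate the standard form: now 5*sin(2*u)/2 + ∫(-4*t*exp(3*t)) dt.
Step 4. Substitute back u = t**2: now 5*sin(2*t**2)/2 + ∫(-4*t*exp(3*t)) dt.
Step 5. Integrate ∫(-4*t*exp(3*t)) dt by parts with u = t, dv = (-4*exp(3*t)) dt, so v = -4*exp(3*t)/3: now -4*t*exp(3*t)/3 + 5*sin(2*t**2)/2 + ∫(4*exp(3*t)/3) dt.
Step 6. Evaluate the standard form: now -4*t*exp(3*t)/3 + 4*exp(3*t)/9 + 5*sin(2*t**2)/2.
Answer: -4*t*exp(3*t)/3 + 4*exp(3*t)/9 + 5*sin(2*t**2)/2.


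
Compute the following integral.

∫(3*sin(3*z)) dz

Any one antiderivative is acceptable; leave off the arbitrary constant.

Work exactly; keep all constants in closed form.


Answer: -cos(3*z).


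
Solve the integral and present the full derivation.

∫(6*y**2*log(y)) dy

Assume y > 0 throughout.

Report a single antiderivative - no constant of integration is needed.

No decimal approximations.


Step 1. Integrate ∫(6*y**2*log(y)) dy by parts with u = log(y), dv = (6*y**2) dy, so v = 2*y**3 [assuming y > 0]: now 2*y**3*log(y) + ∫(-2*y**2) dy.
Step 2. Evaluate the standard form: now 2*y**3*log(y) - 2*y**3/3.
Answer: 2*y**3*log(y) - 2*y**3/3.


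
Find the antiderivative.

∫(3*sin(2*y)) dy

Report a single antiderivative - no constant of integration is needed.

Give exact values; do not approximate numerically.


Answer: -3*cos(2*y)/2.


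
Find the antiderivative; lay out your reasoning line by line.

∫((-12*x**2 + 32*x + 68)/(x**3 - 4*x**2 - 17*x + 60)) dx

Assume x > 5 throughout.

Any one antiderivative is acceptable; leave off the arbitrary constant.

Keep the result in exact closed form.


Step 1. Decompose ∫((-12*x**2 + 32*x + 68)/(x**3 - 4*x**2 - 17*x + 60)) dx by partial fractions, (-12*x**2 + 32*x + 68)/(x**3 - 4*x**2 - 17*x + 60) = -4/(x + 4) - 4/(x - 3) - 4/(x - 5): now ∫(-4/(x - 5)) dx + ∫(-4/(x - 3)) dx + ∫(-4/(x + 4)) dx.
Step 2. Evaluate the standard form [assuming x > 3]: now -4*log(x - 3) + ∫(-4/(x - 5)) dx + ∫(-4/(x + 4)) dx.
Step 3. Evaluate the standard form [assuming x > 5]: now -4*log(x - 5) - 4*log(x - 3) + ∫(-4/(x + 4)) dx.
Step 4. Evaluate the standard form [assuming x > -4]: now -4*log(x - 5) - 4*log(x - 3) - 4*log(x + 4).
Answer: -4*log(x - 5) - 4*log(x - 3) - 4*log(x + 4).


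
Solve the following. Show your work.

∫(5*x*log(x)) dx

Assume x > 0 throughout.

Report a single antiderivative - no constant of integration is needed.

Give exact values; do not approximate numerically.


Step 1. Integrate ∫(5*x*log(x)) dx by parts with u = log(x), dv = (5*x) dx, so v = 5*x**2/2 [assuming x > 0]: now 5*x**2*log(x)/2 + ∫(-5*x/2) dx.
Step 2. Evaluate the standard form: now 5*x**2*log(x)/2 - 5*x**2/4.
Answer: 5*x**2*log(x)/2 - 5*x**2/4.


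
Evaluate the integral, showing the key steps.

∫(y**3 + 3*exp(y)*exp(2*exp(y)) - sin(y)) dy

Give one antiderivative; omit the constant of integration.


Step 1. Rewrite: now ∫(y**3) dy + ∫(3*exp(y)*exp(2*exp(y))) dy + ∫(-sin(y)) dy.
Step 2. Evaluate the standard form: now cos(y) + ∫(y**3) dy + ∫(3*exp(y)*exp(2*exp(y))) dy.
Step 3. Evaluate the standard form: now y**4/4 + cos(y) + ∫(3*exp(y)*exp(2*exp(y))) dy.
Step 4. Substitute u = exp(y), turning ∫(3*exp(y)*exp(2*exp(y))) dy into ∫(3*exp(2*u)) du: now y**4/4 + cos(y) + ∫(3*exp(2*u)) du.
Step 5. Evaluate the standard form: now y**4/4 + 3*exp(2*u)/2 + cos(y).
Step 6. Substitute back u = exp(y): now y**4/4 + 3*exp(2*exp(y))/2 + cos(y).
Answer: y**4/4 + 3*exp(2*exp(y))/2 + cos(y).


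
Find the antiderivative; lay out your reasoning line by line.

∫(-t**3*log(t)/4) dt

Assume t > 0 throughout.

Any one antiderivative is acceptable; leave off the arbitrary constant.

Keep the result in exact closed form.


Step 1. Integrate ∫(-t**3*log(t)/4) dt by parts with u = log(t), dv = (-t**3/4) dt, so v = -t**4/16 [assuming t > 0]: now -t**4*log(t)/16 + ∫(t**3/16) dt.
Step 2. Evaluate the standard form: now -t**4*log(t)/16 + t**4/64.
Answer: -t**4*log(t)/16 + t**4/64.


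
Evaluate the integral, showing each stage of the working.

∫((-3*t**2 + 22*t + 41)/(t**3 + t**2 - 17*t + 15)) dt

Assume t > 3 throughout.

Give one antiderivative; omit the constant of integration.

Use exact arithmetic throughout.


Step 1. Decompose ∫((-3*t**2 + 22*t + 41)/(t**3 + t**2 - 17*t + 15)) dt by partial fractions, (-3*t**2 + 22*t + 41)/(t**3 + t**2 - 17*t + 15) = -3/(t + 5) - 5/(t - 1) + 5/(t - 3): now ∫(5/(t - 3)) dt + ∫(-5/(t - 1)) dt + ∫(-3/(t + 5)) dt.
Step 2. Evaluate the standard form [assuming t > 3]: now 5*log(t - 3) + ∫(-5/(t - 1)) dt + ∫(-3/(t + 5)) dt.
Step 3. Evaluate the standard form [assuming t > 1]: now 5*log(t - 3) - 5*log(t - 1) + ∫(-3/(t + 5)) dt.
Step 4. Evaluate the standard form [assuming t > -5]: now 5*log(t - 3) - 5*log(t - 1) - 3*log(t + 5).
Answer: 5*log(t - 3) - 5*log(t - 1) - 3*log(t + 5).


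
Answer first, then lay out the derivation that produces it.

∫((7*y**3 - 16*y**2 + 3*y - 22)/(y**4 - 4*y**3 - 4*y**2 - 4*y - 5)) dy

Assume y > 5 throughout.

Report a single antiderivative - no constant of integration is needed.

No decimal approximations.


The answer is 3*log(y - 5) + 4*log(y + 1) + atan(y).
Step 1. Decompose ∫((7*y**3 - 16*y**2 + 3*y - 22)/(y**4 - 4*y**3 - 4*y**2 - 4*y - 5)) dy by partial fractions, (7*y**3 - 16*y**2 + 3*y - 22)/(y**4 - 4*y**3 - 4*y**2 - 4*y - 5) = 1/(y**2 + 1) + 4/(y + 1) + 3/(y - 5): now ∫(3/(y - 5)) dy + ∫(4/(y + 1)) dy + ∫(1/(y**2 + 1)) dy.
Step 2. Evaluate the standard form [assuming y > -1]: now 4*log(y + 1) + ∫(3/(y - 5)) dy + ∫(1/(y**2 + 1)) dy.
Step 3. Evaluate the standard form [assuming y > 5]: now 3*log(y - 5) + 4*log(y + 1) + ∫(1/(y**2 + 1)) dy.
Step 4. Evaluate the standard form: now 3*log(y - 5) + 4*log(y + 1) + atan(y).
Answer: 3*log(y - 5) + 4*log(y + 1) + atan(y).


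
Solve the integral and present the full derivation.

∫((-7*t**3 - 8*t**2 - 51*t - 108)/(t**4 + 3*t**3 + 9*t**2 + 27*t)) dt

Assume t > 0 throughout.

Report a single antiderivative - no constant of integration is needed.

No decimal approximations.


Step 1. Decompose ∫((-7*t**3 - 8*t**2 - 51*t - 108)/(t**4 + 3*t**3 + 9*t**2 + 27*t)) dt by partial fractions, (-7*t**3 - 8*t**2 - 51*t - 108)/(t**4 + 3*t**3 + 9*t**2 + 27*t) = 4/(t**2 + 9) - 3/(t + 3) - 4/t: now ∫(-4/t) dt + ∫(-3/(t + 3)) dt + ∫(4/(t**2 + 9)) dt.
Step 2. Evaluate the standard form [assuming t > 0]: now -4*log(t) + ∫(-3/(t + 3)) dt + ∫(4/(t**2 + 9)) dt.
Step 3. Evaluate the standard form [assuming t > -3]: now -4*log(t) - 3*log(t + 3) + ∫(4/(t**2 + 9)) dt.
Step 4. Evaluate the standard form: now -4*log(t) - 3*log(t + 3) + 4*atan(t/3)/3.
Answer: -4*log(t) - 3*log(t + 3) + 4*atan(t/3)/3.


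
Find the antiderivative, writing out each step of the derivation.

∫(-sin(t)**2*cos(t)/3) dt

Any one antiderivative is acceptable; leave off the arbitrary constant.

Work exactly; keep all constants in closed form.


Step 1. Substitute u = sin(t), turning ∫(-sin(t)**2*cos(t)/3) dt into ∫(-u**2/3) du: now ∫(-u**2/3) du.
Step 2. Evaluate the standard form: now -u**3/9.
Step 3. Substitute back u = sin(t): now -sin(t)**3/9.
Answer: -sin(t)**3/9.


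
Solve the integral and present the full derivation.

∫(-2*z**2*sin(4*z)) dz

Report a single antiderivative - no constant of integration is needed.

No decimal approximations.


Step 1. Integrate ∫(-2*z**2*sin(4*z)) dz by parts with u = z**2, dv = (-2*sin(4*z)) dz, so v = cos(4*z)/2: now z**2*cos(4*z)/2 + ∫(-z*cos(4*z)) dz.
Step 2. Integrate ∫(-z*cos(4*z)) dz by parts with u = z, dv = (-cos(4*z)) dz, so v = -sin(4*z)/4: now z**2*cos(4*z)/2 - z*sin(4*z)/4 + ∫(sin(4*z)/4) dz.
Step 3. Evaluate the standard form: now z**2*cos(4*z)/2 - z*sin(4*z)/4 - cos(4*z)/16.
Answer: z**2*cos(4*z)/2 - z*sin(4*z)/4 - cos(4*z)/16.


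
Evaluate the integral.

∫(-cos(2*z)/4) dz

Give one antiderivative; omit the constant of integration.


Answer: -sin(2*z)/8.


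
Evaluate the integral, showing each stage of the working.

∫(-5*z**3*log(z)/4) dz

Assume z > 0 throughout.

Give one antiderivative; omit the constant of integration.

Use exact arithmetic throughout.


Step 1. Integrate ∫(-5*z**3*log(z)/4) dz by parts with u = log(z), dv = (-5*z**3/4) dz, so v = -5*z**4/16 [assuming z > 0]: now -5*z**4*log(z)/16 + ∫(5*z**3/16) dz.
Step 2. Evaluate the standard form: now -5*z**4*log(z)/16 + 5*z**4/64.
Answer: -5*z**4*log(z)/16 + 5*z**4/64.


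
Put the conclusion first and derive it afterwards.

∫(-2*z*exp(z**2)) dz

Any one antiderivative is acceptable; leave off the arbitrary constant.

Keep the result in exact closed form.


The answer is -exp(z**2).
Step 1. Substitute u = z**2, turning ∫(-2*z*exp(z**2)) dz into ∫(-exp(u)) du: now ∫(-exp(u)) du.
Step 2. Evaluate the standard form: now -exp(u).
Step 3. Substitute back u = z**2: now -exp(z**2).
Answer: -exp(z**2).


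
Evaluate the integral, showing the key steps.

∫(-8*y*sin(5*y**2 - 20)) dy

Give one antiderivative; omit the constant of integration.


Step 1. Substitute u = y**2 - 4, turning ∫(-8*y*sin(5*y**2 - 20)) dy into ∫(-4*sin(5*u)) du: now ∫(-4*sin(5*u)) du.
Step 2. Evaluate the standard form: now 4*cos(5*u)/5.
Step 3. Substitute back u = y**2 - 4: now 4*cos(5*y**2 - 20)/5.
Answer: 4*cos(5*y**2 - 20)/5.


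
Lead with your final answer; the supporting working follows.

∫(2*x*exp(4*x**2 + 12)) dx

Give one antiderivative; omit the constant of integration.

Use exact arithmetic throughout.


The answer is exp(4*x**2 + 12)/4.
Step 1. Substitute u = x**2 + 3, turning ∫(2*x*exp(4*x**2 + 12)) dx into ∫(exp(4*u)) du: now ∫(exp(4*u)) du.
Step 2. Evaluate the standard form: now exp(4*u)/4.
Step 3. Substitute back u = x**2 + 3: now exp(4*x**2 + 12)/4.
Answer: exp(4*x**2 + 12)/4.


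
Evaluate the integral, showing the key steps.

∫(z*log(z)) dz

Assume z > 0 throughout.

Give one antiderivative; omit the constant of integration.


Step 1. Integrate ∫(z*log(z)) dz by parts with u = log(z), dv = (z) dz, so v = z**2/2 [assuming z > 0]: now z**2*log(z)/2 + ∫(-z/2) dz.
Step 2. Evaluate the standard form: now z**2*log(z)/2 - z**2/4.
Answer: z**2*log(z)/2 - z**2/4.


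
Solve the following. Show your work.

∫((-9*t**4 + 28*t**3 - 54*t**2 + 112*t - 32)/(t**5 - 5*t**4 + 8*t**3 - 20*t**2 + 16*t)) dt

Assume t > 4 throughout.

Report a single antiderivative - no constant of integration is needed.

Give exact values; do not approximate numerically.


Step 1. Decompose ∫((-9*t**4 + 28*t**3 - 54*t**2 + 112*t - 32)/(t**5 - 5*t**4 + 8*t**3 - 20*t**2 + 16*t)) dt by partial fractions, (-9*t**4 + 28*t**3 - 54*t**2 + 112*t - 32)/(t**5 - 5*t**4 + 8*t**3 - 20*t**2 + 16*t) = 2/(t**2 + 4) - 3/(t - 1) - 4/(t - 4) - 2/t: now ∫(-2/t) dt + ∫(-4/(t - 4)) dt + ∫(-3/(t - 1)) dt + ∫(2/(t**2 + 4)) dt.
Step 2. Evaluate the standard form [assuming t > 1]: now -3*log(t - 1) + ∫(-2/t) dt + ∫(-4/(t - 4)) dt + ∫(2/(t**2 + 4)) dt.
Step 3. Evaluate the standard form [assuming t > 0]: now -2*log(t) - 3*log(t - 1) + ∫(-4/(t - 4)) dt + ∫(2/(t**2 + 4)) dt.
Step 4. Evaluate the standard form [assuming t > 4]: now -2*log(t) - 4*log(t - 4) - 3*log(t - 1) + ∫(2/(t**2 + 4)) dt.
Step 5. Evaluate the standard form: now -2*log(t) - 4*log(t - 4) - 3*log(t - 1) + atan(t/2).
Answer: -2*log(t) - 4*log(t - 4) - 3*log(t - 1) + atan(t/2).


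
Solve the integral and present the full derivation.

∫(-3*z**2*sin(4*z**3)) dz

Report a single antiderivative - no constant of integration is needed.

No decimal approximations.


Step 1. Substitute u = z**3, turning ∫(-3*z**2*sin(4*z**3)) dz into ∫(-sin(4*u)) du: now ∫(-sin(4*u)) du.
Step 2. Evaluate the standard form: now cos(4*u)/4.
Step 3. Substitute back u = z**3: now cos(4*z**3)/4.
Answer: cos(4*z**3)/4.


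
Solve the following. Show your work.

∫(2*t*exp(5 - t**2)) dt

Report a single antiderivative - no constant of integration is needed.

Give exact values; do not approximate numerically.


Step 1. Substitute u = t**2 - 5, turning ∫(2*t*exp(5 - t**2)) dt into ∫(exp(-u)) du: now ∫(exp(-u)) du.
Step 2. Evaluate the standard form: now -exp(-u).
Step 3. Substitute back u = t**2 - 5: now -exp(5 - t**2).
Answer: -exp(5 - t**2).
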